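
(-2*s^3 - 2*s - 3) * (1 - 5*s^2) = 10*s^5 + 8*s^3 + 15*s^2 - 2*s - 3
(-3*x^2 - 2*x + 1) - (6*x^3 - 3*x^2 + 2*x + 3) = -6*x^3 - 4*x - 2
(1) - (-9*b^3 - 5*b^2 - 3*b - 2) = 9*b^3 + 5*b^2 + 3*b + 3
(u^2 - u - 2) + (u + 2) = u^2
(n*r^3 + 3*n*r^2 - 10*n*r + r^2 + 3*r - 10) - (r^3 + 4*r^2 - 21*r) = n*r^3 + 3*n*r^2 - 10*n*r - r^3 - 3*r^2 + 24*r - 10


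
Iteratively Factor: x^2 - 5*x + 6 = (x - 3)*(x - 2)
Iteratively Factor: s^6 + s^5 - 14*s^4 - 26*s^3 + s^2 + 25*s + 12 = (s + 1)*(s^5 - 14*s^3 - 12*s^2 + 13*s + 12) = (s + 1)^2*(s^4 - s^3 - 13*s^2 + s + 12) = (s - 4)*(s + 1)^2*(s^3 + 3*s^2 - s - 3) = (s - 4)*(s + 1)^3*(s^2 + 2*s - 3) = (s - 4)*(s + 1)^3*(s + 3)*(s - 1)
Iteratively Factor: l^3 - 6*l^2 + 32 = (l - 4)*(l^2 - 2*l - 8) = (l - 4)*(l + 2)*(l - 4)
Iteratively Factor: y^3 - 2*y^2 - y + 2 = (y + 1)*(y^2 - 3*y + 2) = (y - 1)*(y + 1)*(y - 2)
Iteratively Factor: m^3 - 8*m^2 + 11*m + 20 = (m - 5)*(m^2 - 3*m - 4) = (m - 5)*(m - 4)*(m + 1)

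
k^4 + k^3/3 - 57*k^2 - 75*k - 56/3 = (k - 8)*(k + 1/3)*(k + 1)*(k + 7)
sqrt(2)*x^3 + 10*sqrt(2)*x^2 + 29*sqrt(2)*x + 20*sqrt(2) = (x + 4)*(x + 5)*(sqrt(2)*x + sqrt(2))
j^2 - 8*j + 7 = (j - 7)*(j - 1)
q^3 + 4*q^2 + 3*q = q*(q + 1)*(q + 3)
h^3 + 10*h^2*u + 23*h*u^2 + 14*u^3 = (h + u)*(h + 2*u)*(h + 7*u)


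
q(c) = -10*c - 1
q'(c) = -10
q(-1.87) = 17.70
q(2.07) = -21.70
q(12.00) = -121.00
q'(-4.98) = -10.00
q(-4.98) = 48.80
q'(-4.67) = -10.00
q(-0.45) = 3.50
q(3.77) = -38.70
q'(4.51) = -10.00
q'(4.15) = -10.00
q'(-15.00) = -10.00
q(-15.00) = 149.00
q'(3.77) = -10.00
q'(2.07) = -10.00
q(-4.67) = 45.70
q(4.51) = -46.10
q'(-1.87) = -10.00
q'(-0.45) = -10.00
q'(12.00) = -10.00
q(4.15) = -42.50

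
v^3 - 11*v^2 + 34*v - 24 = (v - 6)*(v - 4)*(v - 1)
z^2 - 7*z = z*(z - 7)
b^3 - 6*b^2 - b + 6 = (b - 6)*(b - 1)*(b + 1)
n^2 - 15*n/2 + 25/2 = (n - 5)*(n - 5/2)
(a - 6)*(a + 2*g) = a^2 + 2*a*g - 6*a - 12*g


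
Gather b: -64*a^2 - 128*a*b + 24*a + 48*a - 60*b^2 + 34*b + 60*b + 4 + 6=-64*a^2 + 72*a - 60*b^2 + b*(94 - 128*a) + 10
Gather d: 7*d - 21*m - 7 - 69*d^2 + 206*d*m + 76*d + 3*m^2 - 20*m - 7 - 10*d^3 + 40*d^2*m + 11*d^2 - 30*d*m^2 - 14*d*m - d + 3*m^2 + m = -10*d^3 + d^2*(40*m - 58) + d*(-30*m^2 + 192*m + 82) + 6*m^2 - 40*m - 14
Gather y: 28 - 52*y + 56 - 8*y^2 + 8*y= -8*y^2 - 44*y + 84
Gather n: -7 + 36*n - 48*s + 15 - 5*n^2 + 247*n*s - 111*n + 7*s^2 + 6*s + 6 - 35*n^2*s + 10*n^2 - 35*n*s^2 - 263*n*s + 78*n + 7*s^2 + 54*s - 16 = n^2*(5 - 35*s) + n*(-35*s^2 - 16*s + 3) + 14*s^2 + 12*s - 2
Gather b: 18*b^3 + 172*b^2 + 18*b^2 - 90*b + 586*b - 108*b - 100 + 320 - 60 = 18*b^3 + 190*b^2 + 388*b + 160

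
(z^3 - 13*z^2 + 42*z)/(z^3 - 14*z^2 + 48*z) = (z - 7)/(z - 8)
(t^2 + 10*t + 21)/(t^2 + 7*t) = (t + 3)/t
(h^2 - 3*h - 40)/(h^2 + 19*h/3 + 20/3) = 3*(h - 8)/(3*h + 4)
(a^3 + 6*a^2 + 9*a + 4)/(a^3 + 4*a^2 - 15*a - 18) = (a^2 + 5*a + 4)/(a^2 + 3*a - 18)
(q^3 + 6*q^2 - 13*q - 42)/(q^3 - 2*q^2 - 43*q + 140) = (q^2 - q - 6)/(q^2 - 9*q + 20)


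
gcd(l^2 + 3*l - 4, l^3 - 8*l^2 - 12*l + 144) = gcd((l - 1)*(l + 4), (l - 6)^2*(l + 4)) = l + 4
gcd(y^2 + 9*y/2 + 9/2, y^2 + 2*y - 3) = y + 3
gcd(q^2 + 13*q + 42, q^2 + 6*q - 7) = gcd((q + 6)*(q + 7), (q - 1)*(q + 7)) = q + 7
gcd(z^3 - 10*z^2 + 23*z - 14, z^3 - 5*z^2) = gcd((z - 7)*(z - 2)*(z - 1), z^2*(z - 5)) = 1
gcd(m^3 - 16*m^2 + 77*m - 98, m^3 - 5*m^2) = 1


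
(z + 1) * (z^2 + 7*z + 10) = z^3 + 8*z^2 + 17*z + 10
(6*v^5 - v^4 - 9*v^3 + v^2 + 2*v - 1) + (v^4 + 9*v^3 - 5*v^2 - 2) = 6*v^5 - 4*v^2 + 2*v - 3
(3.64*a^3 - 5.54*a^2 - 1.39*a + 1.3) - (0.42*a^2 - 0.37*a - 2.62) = 3.64*a^3 - 5.96*a^2 - 1.02*a + 3.92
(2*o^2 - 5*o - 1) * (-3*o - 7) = -6*o^3 + o^2 + 38*o + 7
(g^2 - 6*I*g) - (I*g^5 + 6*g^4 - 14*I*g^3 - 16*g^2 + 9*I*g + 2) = -I*g^5 - 6*g^4 + 14*I*g^3 + 17*g^2 - 15*I*g - 2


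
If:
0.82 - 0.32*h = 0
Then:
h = 2.56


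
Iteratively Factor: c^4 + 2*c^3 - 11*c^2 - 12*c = (c - 3)*(c^3 + 5*c^2 + 4*c) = (c - 3)*(c + 4)*(c^2 + c) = (c - 3)*(c + 1)*(c + 4)*(c)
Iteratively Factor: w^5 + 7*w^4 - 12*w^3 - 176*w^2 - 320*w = (w + 4)*(w^4 + 3*w^3 - 24*w^2 - 80*w) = (w + 4)^2*(w^3 - w^2 - 20*w) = (w - 5)*(w + 4)^2*(w^2 + 4*w) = (w - 5)*(w + 4)^3*(w)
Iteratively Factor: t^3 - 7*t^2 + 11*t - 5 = (t - 1)*(t^2 - 6*t + 5) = (t - 1)^2*(t - 5)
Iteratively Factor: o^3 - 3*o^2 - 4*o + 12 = (o - 3)*(o^2 - 4) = (o - 3)*(o - 2)*(o + 2)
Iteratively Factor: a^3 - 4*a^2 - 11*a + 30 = (a - 2)*(a^2 - 2*a - 15) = (a - 2)*(a + 3)*(a - 5)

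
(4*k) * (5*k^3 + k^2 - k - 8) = 20*k^4 + 4*k^3 - 4*k^2 - 32*k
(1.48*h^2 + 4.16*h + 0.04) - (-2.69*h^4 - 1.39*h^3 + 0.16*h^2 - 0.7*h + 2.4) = 2.69*h^4 + 1.39*h^3 + 1.32*h^2 + 4.86*h - 2.36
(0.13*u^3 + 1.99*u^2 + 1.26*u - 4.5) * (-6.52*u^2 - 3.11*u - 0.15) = -0.8476*u^5 - 13.3791*u^4 - 14.4236*u^3 + 25.1229*u^2 + 13.806*u + 0.675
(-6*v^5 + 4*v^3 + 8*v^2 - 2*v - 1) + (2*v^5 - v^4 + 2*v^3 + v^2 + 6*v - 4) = -4*v^5 - v^4 + 6*v^3 + 9*v^2 + 4*v - 5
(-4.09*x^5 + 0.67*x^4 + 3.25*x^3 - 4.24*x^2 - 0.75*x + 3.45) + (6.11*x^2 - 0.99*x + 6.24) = -4.09*x^5 + 0.67*x^4 + 3.25*x^3 + 1.87*x^2 - 1.74*x + 9.69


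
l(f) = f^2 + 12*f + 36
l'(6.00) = 24.00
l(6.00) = 144.00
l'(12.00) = 36.00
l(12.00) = 324.00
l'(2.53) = 17.06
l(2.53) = 72.76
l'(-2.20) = 7.60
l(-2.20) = 14.44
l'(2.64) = 17.28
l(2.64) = 74.65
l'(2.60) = 17.20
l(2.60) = 73.96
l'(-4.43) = 3.14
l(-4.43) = 2.46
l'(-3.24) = 5.52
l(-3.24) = 7.62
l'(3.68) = 19.36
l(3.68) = 93.70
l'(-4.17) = 3.66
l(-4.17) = 3.35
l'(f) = 2*f + 12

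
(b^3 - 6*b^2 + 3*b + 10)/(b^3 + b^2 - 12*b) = (b^3 - 6*b^2 + 3*b + 10)/(b*(b^2 + b - 12))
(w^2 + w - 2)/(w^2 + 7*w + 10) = (w - 1)/(w + 5)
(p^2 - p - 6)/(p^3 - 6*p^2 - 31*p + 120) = (p + 2)/(p^2 - 3*p - 40)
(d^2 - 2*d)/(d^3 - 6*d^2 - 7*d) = (2 - d)/(-d^2 + 6*d + 7)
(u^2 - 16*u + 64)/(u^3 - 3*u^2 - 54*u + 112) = (u - 8)/(u^2 + 5*u - 14)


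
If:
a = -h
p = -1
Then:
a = -h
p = -1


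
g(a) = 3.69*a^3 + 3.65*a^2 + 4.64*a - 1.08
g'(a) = 11.07*a^2 + 7.3*a + 4.64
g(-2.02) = -25.97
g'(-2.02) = 35.06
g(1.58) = 29.92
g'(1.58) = 43.81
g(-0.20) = -1.89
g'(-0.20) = 3.62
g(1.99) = 51.69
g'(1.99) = 63.01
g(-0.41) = -2.62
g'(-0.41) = 3.51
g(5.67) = 815.20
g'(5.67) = 401.92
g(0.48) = 2.40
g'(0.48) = 10.69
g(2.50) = 90.99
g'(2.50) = 92.08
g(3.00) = 145.32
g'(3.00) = 126.17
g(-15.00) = -11703.18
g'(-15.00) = 2385.89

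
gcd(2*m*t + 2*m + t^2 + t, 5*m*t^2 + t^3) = 1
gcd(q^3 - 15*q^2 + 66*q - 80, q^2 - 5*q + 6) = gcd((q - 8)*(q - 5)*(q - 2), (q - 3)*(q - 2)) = q - 2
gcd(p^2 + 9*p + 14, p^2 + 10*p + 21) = p + 7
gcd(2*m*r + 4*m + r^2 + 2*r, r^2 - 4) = r + 2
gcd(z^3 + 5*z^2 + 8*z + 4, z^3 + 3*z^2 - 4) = z^2 + 4*z + 4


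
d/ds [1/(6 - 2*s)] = 1/(2*(s - 3)^2)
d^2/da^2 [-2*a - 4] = 0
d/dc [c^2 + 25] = 2*c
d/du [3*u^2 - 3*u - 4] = 6*u - 3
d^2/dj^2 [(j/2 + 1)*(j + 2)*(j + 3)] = 3*j + 7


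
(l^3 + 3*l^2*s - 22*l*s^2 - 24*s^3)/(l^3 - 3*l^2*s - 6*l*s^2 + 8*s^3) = (-l^2 - 7*l*s - 6*s^2)/(-l^2 - l*s + 2*s^2)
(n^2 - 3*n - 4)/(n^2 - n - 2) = (n - 4)/(n - 2)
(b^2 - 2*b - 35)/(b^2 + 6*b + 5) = (b - 7)/(b + 1)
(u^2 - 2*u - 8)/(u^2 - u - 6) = (u - 4)/(u - 3)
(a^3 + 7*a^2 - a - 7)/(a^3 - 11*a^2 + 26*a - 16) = (a^2 + 8*a + 7)/(a^2 - 10*a + 16)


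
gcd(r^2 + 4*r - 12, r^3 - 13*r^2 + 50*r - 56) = r - 2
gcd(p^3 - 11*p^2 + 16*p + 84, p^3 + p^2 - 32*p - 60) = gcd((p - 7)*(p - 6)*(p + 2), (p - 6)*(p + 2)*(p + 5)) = p^2 - 4*p - 12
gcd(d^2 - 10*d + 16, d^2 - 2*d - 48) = d - 8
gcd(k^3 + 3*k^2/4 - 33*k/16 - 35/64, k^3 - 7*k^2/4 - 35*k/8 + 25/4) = k - 5/4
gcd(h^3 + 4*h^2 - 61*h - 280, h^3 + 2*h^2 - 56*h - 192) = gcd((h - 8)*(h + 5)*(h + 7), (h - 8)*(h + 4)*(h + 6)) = h - 8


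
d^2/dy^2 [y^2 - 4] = 2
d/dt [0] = 0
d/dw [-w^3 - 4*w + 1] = -3*w^2 - 4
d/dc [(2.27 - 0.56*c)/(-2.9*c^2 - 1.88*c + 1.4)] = (-1.624*c^2 + 13.166*c + 3.4836)/(8.41*c^4 + 10.904*c^3 - 4.5856*c^2 - 5.264*c + 1.96)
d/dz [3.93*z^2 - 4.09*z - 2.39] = 7.86*z - 4.09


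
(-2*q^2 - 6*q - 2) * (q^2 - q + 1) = -2*q^4 - 4*q^3 + 2*q^2 - 4*q - 2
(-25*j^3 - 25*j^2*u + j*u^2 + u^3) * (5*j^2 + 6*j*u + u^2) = -125*j^5 - 275*j^4*u - 170*j^3*u^2 - 14*j^2*u^3 + 7*j*u^4 + u^5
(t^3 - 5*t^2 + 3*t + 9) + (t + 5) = t^3 - 5*t^2 + 4*t + 14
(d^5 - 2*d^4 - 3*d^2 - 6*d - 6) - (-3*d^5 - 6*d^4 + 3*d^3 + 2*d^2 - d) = 4*d^5 + 4*d^4 - 3*d^3 - 5*d^2 - 5*d - 6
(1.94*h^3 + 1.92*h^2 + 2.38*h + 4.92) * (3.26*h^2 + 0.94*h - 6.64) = 6.3244*h^5 + 8.0828*h^4 - 3.318*h^3 + 5.5276*h^2 - 11.1784*h - 32.6688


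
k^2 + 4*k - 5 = (k - 1)*(k + 5)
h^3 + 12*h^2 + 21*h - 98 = (h - 2)*(h + 7)^2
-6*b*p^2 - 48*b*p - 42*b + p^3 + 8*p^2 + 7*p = (-6*b + p)*(p + 1)*(p + 7)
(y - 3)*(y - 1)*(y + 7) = y^3 + 3*y^2 - 25*y + 21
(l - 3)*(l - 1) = l^2 - 4*l + 3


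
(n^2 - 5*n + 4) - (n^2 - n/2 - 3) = 7 - 9*n/2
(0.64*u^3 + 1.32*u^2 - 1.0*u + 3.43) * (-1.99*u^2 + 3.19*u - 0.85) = -1.2736*u^5 - 0.5852*u^4 + 5.6568*u^3 - 11.1377*u^2 + 11.7917*u - 2.9155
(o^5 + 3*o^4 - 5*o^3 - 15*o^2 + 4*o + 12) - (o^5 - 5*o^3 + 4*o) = 3*o^4 - 15*o^2 + 12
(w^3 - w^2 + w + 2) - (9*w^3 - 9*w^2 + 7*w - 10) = -8*w^3 + 8*w^2 - 6*w + 12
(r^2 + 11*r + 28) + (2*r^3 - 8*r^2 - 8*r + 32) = 2*r^3 - 7*r^2 + 3*r + 60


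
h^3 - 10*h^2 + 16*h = h*(h - 8)*(h - 2)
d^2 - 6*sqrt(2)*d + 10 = (d - 5*sqrt(2))*(d - sqrt(2))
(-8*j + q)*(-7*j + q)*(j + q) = 56*j^3 + 41*j^2*q - 14*j*q^2 + q^3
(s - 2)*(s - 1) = s^2 - 3*s + 2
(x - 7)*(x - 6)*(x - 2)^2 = x^4 - 17*x^3 + 98*x^2 - 220*x + 168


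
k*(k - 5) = k^2 - 5*k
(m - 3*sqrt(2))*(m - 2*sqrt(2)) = m^2 - 5*sqrt(2)*m + 12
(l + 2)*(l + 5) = l^2 + 7*l + 10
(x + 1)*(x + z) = x^2 + x*z + x + z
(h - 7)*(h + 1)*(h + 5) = h^3 - h^2 - 37*h - 35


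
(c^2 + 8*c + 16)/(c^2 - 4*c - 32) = (c + 4)/(c - 8)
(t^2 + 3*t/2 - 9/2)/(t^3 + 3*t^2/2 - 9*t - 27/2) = (2*t - 3)/(2*t^2 - 3*t - 9)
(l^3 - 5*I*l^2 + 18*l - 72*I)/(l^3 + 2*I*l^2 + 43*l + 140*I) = (l^2 - 9*I*l - 18)/(l^2 - 2*I*l + 35)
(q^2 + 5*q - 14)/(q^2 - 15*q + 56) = (q^2 + 5*q - 14)/(q^2 - 15*q + 56)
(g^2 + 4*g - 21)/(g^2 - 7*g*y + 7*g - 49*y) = (3 - g)/(-g + 7*y)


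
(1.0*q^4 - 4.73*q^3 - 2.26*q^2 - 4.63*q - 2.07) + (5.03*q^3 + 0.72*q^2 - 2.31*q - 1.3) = 1.0*q^4 + 0.3*q^3 - 1.54*q^2 - 6.94*q - 3.37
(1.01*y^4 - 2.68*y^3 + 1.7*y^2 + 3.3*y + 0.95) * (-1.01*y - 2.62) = -1.0201*y^5 + 0.0606*y^4 + 5.3046*y^3 - 7.787*y^2 - 9.6055*y - 2.489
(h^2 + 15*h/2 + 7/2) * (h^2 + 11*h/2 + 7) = h^4 + 13*h^3 + 207*h^2/4 + 287*h/4 + 49/2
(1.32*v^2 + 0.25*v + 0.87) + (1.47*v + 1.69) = 1.32*v^2 + 1.72*v + 2.56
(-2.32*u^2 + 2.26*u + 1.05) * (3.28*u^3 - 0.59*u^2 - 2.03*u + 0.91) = -7.6096*u^5 + 8.7816*u^4 + 6.8202*u^3 - 7.3185*u^2 - 0.0749*u + 0.9555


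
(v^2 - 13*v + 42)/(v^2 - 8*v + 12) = (v - 7)/(v - 2)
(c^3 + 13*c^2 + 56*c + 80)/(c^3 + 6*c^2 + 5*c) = (c^2 + 8*c + 16)/(c*(c + 1))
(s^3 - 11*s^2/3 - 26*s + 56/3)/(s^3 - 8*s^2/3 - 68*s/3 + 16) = (s - 7)/(s - 6)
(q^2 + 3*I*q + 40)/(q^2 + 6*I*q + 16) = (q - 5*I)/(q - 2*I)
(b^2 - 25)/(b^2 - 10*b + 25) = (b + 5)/(b - 5)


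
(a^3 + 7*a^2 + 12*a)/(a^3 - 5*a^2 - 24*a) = (a + 4)/(a - 8)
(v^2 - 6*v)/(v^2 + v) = (v - 6)/(v + 1)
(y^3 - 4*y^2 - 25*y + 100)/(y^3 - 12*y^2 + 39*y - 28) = (y^2 - 25)/(y^2 - 8*y + 7)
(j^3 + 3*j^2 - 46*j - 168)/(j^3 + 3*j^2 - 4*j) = (j^2 - j - 42)/(j*(j - 1))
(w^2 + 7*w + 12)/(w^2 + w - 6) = (w + 4)/(w - 2)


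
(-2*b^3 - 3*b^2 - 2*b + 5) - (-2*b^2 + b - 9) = -2*b^3 - b^2 - 3*b + 14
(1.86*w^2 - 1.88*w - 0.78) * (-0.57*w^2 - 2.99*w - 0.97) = -1.0602*w^4 - 4.4898*w^3 + 4.2616*w^2 + 4.1558*w + 0.7566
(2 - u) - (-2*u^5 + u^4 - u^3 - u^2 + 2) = 2*u^5 - u^4 + u^3 + u^2 - u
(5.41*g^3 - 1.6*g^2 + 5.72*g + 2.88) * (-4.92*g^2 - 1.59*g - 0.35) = -26.6172*g^5 - 0.729900000000001*g^4 - 27.4919*g^3 - 22.7044*g^2 - 6.5812*g - 1.008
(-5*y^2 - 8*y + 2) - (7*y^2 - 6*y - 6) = -12*y^2 - 2*y + 8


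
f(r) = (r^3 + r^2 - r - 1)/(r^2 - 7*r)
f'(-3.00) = 0.44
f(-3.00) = -0.53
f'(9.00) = -12.72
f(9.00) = 44.44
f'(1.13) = -0.70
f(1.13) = -0.09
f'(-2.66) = 0.39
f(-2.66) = -0.39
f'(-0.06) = -39.78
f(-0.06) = -2.21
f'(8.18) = -38.40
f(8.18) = 62.69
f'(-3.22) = 0.46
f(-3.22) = -0.63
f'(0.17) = -5.12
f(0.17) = 0.98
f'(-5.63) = 0.65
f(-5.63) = -2.00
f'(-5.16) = 0.62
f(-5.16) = -1.70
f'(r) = (7 - 2*r)*(r^3 + r^2 - r - 1)/(r^2 - 7*r)^2 + (3*r^2 + 2*r - 1)/(r^2 - 7*r)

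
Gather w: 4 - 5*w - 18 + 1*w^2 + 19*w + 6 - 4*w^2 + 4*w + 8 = -3*w^2 + 18*w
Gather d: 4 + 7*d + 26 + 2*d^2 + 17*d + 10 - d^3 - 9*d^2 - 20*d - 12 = -d^3 - 7*d^2 + 4*d + 28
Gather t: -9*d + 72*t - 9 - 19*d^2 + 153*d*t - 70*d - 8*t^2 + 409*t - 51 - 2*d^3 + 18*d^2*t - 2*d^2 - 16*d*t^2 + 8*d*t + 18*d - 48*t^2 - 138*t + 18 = -2*d^3 - 21*d^2 - 61*d + t^2*(-16*d - 56) + t*(18*d^2 + 161*d + 343) - 42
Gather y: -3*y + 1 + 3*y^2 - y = 3*y^2 - 4*y + 1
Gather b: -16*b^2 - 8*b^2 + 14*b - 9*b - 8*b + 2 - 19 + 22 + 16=-24*b^2 - 3*b + 21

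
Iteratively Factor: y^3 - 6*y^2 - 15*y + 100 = (y - 5)*(y^2 - y - 20) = (y - 5)*(y + 4)*(y - 5)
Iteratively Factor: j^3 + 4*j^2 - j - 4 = (j - 1)*(j^2 + 5*j + 4) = (j - 1)*(j + 1)*(j + 4)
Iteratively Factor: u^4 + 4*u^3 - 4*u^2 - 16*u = (u - 2)*(u^3 + 6*u^2 + 8*u) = u*(u - 2)*(u^2 + 6*u + 8) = u*(u - 2)*(u + 2)*(u + 4)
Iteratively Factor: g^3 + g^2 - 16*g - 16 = (g - 4)*(g^2 + 5*g + 4) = (g - 4)*(g + 4)*(g + 1)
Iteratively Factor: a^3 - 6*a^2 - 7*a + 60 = (a + 3)*(a^2 - 9*a + 20) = (a - 5)*(a + 3)*(a - 4)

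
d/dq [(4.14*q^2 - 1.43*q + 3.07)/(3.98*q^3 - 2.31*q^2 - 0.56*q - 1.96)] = (-16.4772*q^4 + 11.3828*q^3 - 42.2775*q^2 - 2.0454*q + 4.522)/(15.8404*q^6 - 18.3876*q^5 + 0.8785*q^4 - 13.0144*q^3 + 9.3688*q^2 + 2.1952*q + 3.8416)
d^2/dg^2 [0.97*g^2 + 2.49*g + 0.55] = 1.94000000000000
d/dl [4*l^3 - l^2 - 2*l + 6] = 12*l^2 - 2*l - 2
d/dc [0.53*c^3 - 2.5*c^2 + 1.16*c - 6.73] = 1.59*c^2 - 5.0*c + 1.16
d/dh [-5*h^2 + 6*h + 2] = 6 - 10*h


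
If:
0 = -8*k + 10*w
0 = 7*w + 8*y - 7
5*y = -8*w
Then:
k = -175/116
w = -35/29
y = 56/29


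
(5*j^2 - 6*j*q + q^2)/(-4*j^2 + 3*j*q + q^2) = (-5*j + q)/(4*j + q)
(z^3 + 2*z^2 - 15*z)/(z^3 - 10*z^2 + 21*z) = (z + 5)/(z - 7)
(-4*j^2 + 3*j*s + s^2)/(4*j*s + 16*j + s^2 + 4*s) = (-j + s)/(s + 4)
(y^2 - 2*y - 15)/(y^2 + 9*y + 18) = (y - 5)/(y + 6)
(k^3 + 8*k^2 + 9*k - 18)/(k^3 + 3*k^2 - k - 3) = (k + 6)/(k + 1)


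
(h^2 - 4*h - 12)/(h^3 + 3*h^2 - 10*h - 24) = (h - 6)/(h^2 + h - 12)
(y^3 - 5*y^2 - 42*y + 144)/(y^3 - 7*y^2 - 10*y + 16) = (y^2 + 3*y - 18)/(y^2 + y - 2)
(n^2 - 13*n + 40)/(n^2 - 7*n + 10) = (n - 8)/(n - 2)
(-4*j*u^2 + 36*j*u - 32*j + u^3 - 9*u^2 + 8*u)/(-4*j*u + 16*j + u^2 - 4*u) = (u^2 - 9*u + 8)/(u - 4)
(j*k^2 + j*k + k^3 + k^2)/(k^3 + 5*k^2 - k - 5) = k*(j + k)/(k^2 + 4*k - 5)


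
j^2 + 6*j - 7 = (j - 1)*(j + 7)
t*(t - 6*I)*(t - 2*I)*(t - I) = t^4 - 9*I*t^3 - 20*t^2 + 12*I*t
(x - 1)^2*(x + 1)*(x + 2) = x^4 + x^3 - 3*x^2 - x + 2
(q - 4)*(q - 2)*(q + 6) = q^3 - 28*q + 48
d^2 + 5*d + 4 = (d + 1)*(d + 4)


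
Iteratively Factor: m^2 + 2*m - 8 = (m - 2)*(m + 4)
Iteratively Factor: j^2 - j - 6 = (j + 2)*(j - 3)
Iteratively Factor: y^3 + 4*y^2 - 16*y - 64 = (y + 4)*(y^2 - 16) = (y + 4)^2*(y - 4)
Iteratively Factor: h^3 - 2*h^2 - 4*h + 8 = (h - 2)*(h^2 - 4) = (h - 2)*(h + 2)*(h - 2)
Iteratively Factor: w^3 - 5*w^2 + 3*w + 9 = (w + 1)*(w^2 - 6*w + 9) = (w - 3)*(w + 1)*(w - 3)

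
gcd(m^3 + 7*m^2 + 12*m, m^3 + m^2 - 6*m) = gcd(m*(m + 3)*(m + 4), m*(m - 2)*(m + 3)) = m^2 + 3*m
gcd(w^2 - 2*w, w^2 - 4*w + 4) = w - 2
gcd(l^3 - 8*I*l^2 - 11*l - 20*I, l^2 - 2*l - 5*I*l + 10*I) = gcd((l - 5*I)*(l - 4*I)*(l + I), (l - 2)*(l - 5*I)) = l - 5*I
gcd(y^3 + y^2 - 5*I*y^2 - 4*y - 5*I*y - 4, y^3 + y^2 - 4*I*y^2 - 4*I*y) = y^2 + y*(1 - 4*I) - 4*I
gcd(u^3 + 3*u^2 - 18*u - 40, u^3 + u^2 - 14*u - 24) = u^2 - 2*u - 8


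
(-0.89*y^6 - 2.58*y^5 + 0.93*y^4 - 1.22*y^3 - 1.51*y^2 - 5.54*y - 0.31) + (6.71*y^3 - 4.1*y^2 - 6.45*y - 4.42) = -0.89*y^6 - 2.58*y^5 + 0.93*y^4 + 5.49*y^3 - 5.61*y^2 - 11.99*y - 4.73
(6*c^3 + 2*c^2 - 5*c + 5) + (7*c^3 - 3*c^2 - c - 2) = 13*c^3 - c^2 - 6*c + 3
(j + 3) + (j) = 2*j + 3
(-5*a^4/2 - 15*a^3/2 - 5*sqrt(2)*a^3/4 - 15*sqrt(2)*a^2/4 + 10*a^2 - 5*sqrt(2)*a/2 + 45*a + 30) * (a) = -5*a^5/2 - 15*a^4/2 - 5*sqrt(2)*a^4/4 - 15*sqrt(2)*a^3/4 + 10*a^3 - 5*sqrt(2)*a^2/2 + 45*a^2 + 30*a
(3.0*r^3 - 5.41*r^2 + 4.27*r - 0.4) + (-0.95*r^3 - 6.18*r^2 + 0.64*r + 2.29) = 2.05*r^3 - 11.59*r^2 + 4.91*r + 1.89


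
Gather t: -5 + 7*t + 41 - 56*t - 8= 28 - 49*t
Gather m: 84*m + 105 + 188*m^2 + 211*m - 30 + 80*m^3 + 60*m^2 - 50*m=80*m^3 + 248*m^2 + 245*m + 75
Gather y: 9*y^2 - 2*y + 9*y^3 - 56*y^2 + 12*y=9*y^3 - 47*y^2 + 10*y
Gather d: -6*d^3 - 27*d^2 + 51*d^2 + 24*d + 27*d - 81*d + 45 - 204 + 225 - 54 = -6*d^3 + 24*d^2 - 30*d + 12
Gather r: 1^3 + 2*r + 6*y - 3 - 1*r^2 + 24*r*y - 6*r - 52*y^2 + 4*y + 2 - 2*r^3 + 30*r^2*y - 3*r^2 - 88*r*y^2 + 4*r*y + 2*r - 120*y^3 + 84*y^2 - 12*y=-2*r^3 + r^2*(30*y - 4) + r*(-88*y^2 + 28*y - 2) - 120*y^3 + 32*y^2 - 2*y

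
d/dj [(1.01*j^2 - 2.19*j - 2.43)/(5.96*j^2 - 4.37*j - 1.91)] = (8.6387*j^2 + 25.1074*j - 6.4362)/(35.5216*j^4 - 52.0904*j^3 - 3.6703*j^2 + 16.6934*j + 3.6481)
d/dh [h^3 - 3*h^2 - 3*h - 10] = 3*h^2 - 6*h - 3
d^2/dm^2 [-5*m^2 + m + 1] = -10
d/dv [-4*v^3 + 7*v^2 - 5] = 2*v*(7 - 6*v)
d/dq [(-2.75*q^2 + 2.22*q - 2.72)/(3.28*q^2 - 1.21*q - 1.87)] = (-3.9541*q^2 + 28.1282*q - 7.4426)/(10.7584*q^4 - 7.9376*q^3 - 10.8031*q^2 + 4.5254*q + 3.4969)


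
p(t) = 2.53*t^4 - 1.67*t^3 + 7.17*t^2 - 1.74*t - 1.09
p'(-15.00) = -35499.09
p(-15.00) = 135355.76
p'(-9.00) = -7914.09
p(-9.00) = 18412.10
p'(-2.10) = -147.67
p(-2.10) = 98.85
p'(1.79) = 65.92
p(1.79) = 35.16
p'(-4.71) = -1237.83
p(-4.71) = 1585.76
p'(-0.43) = -9.64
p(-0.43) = 1.20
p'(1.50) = 42.65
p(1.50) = 19.60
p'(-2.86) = -320.48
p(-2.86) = 270.87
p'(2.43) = 148.73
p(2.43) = 101.27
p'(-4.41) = -1030.37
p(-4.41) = 1246.17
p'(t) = 10.12*t^3 - 5.01*t^2 + 14.34*t - 1.74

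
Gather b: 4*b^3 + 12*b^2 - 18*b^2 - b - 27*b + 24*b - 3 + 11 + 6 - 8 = 4*b^3 - 6*b^2 - 4*b + 6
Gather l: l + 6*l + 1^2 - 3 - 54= 7*l - 56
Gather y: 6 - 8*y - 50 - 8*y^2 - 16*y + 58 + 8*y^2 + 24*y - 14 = 0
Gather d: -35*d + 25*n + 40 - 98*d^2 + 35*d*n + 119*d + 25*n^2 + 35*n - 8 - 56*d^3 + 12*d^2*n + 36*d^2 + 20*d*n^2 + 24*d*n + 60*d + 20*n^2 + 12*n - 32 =-56*d^3 + d^2*(12*n - 62) + d*(20*n^2 + 59*n + 144) + 45*n^2 + 72*n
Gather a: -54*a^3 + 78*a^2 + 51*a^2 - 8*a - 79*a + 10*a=-54*a^3 + 129*a^2 - 77*a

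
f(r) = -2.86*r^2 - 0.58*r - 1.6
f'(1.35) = -8.30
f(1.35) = -7.60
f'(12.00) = -69.22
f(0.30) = -2.03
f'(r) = -5.72*r - 0.58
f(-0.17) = -1.58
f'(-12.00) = 68.06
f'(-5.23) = 29.34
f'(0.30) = -2.30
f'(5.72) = -33.30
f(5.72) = -98.49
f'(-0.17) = 0.39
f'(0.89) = -5.67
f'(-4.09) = 22.81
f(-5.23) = -76.80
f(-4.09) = -47.07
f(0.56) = -2.82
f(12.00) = -420.40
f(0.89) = -4.38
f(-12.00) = -406.48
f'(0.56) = -3.78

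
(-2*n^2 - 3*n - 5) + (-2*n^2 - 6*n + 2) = -4*n^2 - 9*n - 3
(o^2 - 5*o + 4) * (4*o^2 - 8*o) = 4*o^4 - 28*o^3 + 56*o^2 - 32*o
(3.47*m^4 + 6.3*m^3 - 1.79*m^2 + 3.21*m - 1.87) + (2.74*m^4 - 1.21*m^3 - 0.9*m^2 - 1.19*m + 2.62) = 6.21*m^4 + 5.09*m^3 - 2.69*m^2 + 2.02*m + 0.75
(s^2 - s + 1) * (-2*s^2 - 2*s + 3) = -2*s^4 + 3*s^2 - 5*s + 3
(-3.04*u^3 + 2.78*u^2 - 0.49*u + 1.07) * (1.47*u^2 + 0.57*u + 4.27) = -4.4688*u^5 + 2.3538*u^4 - 12.1165*u^3 + 13.1642*u^2 - 1.4824*u + 4.5689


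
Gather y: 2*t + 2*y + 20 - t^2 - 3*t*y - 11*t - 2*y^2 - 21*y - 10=-t^2 - 9*t - 2*y^2 + y*(-3*t - 19) + 10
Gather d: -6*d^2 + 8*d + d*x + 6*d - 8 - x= -6*d^2 + d*(x + 14) - x - 8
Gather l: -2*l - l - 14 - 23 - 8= -3*l - 45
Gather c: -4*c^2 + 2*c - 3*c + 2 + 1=-4*c^2 - c + 3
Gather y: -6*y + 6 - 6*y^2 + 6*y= 6 - 6*y^2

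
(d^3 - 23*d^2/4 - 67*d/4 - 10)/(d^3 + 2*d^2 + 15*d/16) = 4*(d^2 - 7*d - 8)/(d*(4*d + 3))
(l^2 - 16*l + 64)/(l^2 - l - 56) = (l - 8)/(l + 7)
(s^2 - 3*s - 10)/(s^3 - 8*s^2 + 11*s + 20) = (s + 2)/(s^2 - 3*s - 4)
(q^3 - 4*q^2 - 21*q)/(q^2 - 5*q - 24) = q*(q - 7)/(q - 8)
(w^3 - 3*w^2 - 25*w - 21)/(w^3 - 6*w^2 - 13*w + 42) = (w + 1)/(w - 2)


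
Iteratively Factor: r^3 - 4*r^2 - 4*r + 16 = (r - 2)*(r^2 - 2*r - 8) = (r - 2)*(r + 2)*(r - 4)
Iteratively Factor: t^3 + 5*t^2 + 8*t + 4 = (t + 2)*(t^2 + 3*t + 2) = (t + 2)^2*(t + 1)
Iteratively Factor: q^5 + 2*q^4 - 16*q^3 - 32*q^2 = (q)*(q^4 + 2*q^3 - 16*q^2 - 32*q) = q*(q - 4)*(q^3 + 6*q^2 + 8*q) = q^2*(q - 4)*(q^2 + 6*q + 8) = q^2*(q - 4)*(q + 4)*(q + 2)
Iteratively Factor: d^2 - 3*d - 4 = (d - 4)*(d + 1)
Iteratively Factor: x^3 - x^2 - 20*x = (x - 5)*(x^2 + 4*x) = (x - 5)*(x + 4)*(x)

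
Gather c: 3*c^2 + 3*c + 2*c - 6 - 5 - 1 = 3*c^2 + 5*c - 12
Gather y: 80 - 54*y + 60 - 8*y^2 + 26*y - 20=-8*y^2 - 28*y + 120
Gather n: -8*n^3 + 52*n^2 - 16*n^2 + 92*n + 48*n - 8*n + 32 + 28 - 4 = -8*n^3 + 36*n^2 + 132*n + 56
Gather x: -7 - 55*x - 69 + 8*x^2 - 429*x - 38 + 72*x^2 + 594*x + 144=80*x^2 + 110*x + 30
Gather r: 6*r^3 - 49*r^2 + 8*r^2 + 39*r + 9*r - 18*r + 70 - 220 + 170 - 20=6*r^3 - 41*r^2 + 30*r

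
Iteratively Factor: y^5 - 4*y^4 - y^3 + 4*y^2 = (y)*(y^4 - 4*y^3 - y^2 + 4*y) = y*(y + 1)*(y^3 - 5*y^2 + 4*y) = y*(y - 1)*(y + 1)*(y^2 - 4*y) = y^2*(y - 1)*(y + 1)*(y - 4)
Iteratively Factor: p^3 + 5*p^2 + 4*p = (p + 4)*(p^2 + p) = (p + 1)*(p + 4)*(p)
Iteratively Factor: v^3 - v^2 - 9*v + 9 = (v + 3)*(v^2 - 4*v + 3) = (v - 3)*(v + 3)*(v - 1)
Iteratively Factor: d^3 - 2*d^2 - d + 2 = (d - 2)*(d^2 - 1) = (d - 2)*(d + 1)*(d - 1)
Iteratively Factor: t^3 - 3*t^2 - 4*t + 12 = (t - 3)*(t^2 - 4) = (t - 3)*(t + 2)*(t - 2)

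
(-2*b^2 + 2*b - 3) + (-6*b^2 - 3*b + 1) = -8*b^2 - b - 2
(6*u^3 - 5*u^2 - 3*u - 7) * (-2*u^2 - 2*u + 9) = -12*u^5 - 2*u^4 + 70*u^3 - 25*u^2 - 13*u - 63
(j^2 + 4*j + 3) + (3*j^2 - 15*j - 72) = 4*j^2 - 11*j - 69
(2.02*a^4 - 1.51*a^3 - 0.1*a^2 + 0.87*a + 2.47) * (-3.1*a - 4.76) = -6.262*a^5 - 4.9342*a^4 + 7.4976*a^3 - 2.221*a^2 - 11.7982*a - 11.7572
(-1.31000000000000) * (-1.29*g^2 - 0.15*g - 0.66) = 1.6899*g^2 + 0.1965*g + 0.8646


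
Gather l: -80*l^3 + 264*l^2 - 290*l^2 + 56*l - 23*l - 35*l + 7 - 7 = -80*l^3 - 26*l^2 - 2*l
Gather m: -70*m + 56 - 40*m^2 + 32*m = -40*m^2 - 38*m + 56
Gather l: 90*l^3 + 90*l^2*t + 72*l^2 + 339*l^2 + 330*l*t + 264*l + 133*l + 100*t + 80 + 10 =90*l^3 + l^2*(90*t + 411) + l*(330*t + 397) + 100*t + 90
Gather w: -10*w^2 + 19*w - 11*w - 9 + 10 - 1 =-10*w^2 + 8*w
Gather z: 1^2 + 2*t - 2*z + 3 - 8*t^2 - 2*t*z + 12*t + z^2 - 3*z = -8*t^2 + 14*t + z^2 + z*(-2*t - 5) + 4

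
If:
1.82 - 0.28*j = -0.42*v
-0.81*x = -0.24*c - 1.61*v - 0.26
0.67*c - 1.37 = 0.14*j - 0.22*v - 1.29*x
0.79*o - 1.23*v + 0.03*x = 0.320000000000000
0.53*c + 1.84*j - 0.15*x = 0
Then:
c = 26.30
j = -8.54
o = -14.76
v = -10.03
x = -11.81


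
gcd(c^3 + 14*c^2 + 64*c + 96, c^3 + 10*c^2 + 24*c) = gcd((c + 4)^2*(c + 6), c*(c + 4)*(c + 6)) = c^2 + 10*c + 24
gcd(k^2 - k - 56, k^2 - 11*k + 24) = k - 8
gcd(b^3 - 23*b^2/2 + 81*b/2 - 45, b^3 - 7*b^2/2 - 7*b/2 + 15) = b^2 - 11*b/2 + 15/2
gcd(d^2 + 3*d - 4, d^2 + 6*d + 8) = d + 4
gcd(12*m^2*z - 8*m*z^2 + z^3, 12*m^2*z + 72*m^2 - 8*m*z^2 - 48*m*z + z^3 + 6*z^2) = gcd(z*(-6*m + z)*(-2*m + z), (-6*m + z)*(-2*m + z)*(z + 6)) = 12*m^2 - 8*m*z + z^2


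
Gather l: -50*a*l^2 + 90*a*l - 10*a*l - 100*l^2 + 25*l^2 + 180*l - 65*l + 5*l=l^2*(-50*a - 75) + l*(80*a + 120)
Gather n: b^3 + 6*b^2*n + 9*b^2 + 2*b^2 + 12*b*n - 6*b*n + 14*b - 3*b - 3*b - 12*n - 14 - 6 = b^3 + 11*b^2 + 8*b + n*(6*b^2 + 6*b - 12) - 20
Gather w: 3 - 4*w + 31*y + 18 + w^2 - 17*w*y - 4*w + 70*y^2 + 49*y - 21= w^2 + w*(-17*y - 8) + 70*y^2 + 80*y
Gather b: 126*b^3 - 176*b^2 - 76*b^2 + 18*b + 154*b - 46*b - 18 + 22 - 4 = 126*b^3 - 252*b^2 + 126*b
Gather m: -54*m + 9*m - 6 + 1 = -45*m - 5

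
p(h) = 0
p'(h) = 0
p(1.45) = 0.00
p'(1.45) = 0.00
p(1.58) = 0.00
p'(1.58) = 0.00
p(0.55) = 0.00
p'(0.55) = 0.00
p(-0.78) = 0.00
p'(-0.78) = 0.00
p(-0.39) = 0.00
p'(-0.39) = 0.00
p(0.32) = 0.00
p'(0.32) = 0.00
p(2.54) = 0.00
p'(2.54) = 0.00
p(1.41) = 0.00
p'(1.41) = 0.00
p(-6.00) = 0.00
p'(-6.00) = 0.00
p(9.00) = 0.00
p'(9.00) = 0.00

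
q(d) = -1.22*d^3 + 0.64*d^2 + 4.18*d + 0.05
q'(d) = -3.66*d^2 + 1.28*d + 4.18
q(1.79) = 2.59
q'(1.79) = -5.26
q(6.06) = -222.62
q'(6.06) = -122.47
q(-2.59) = 14.71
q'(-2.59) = -23.69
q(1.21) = 3.88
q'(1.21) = 0.37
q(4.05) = -53.57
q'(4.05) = -50.67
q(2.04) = 0.88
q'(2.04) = -8.44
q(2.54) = -5.20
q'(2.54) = -16.18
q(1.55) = 3.52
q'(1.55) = -2.63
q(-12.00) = 2150.21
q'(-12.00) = -538.22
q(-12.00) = 2150.21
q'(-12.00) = -538.22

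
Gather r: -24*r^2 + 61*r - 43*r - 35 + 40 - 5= -24*r^2 + 18*r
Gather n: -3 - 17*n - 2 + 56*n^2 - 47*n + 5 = 56*n^2 - 64*n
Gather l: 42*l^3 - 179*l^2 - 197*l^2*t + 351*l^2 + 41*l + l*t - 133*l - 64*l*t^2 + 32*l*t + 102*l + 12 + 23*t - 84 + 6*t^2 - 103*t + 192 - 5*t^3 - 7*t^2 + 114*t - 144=42*l^3 + l^2*(172 - 197*t) + l*(-64*t^2 + 33*t + 10) - 5*t^3 - t^2 + 34*t - 24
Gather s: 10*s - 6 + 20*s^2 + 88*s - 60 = 20*s^2 + 98*s - 66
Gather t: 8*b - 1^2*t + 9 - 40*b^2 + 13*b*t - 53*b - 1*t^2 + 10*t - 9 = -40*b^2 - 45*b - t^2 + t*(13*b + 9)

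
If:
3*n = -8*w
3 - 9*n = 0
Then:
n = 1/3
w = -1/8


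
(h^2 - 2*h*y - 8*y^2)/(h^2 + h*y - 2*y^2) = (-h + 4*y)/(-h + y)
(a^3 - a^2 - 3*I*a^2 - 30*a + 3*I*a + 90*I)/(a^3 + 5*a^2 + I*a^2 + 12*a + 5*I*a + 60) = (a - 6)/(a + 4*I)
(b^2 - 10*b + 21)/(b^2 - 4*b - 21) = (b - 3)/(b + 3)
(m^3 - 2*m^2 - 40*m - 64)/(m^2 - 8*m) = m + 6 + 8/m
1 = 1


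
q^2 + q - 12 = (q - 3)*(q + 4)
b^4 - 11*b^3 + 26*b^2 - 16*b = b*(b - 8)*(b - 2)*(b - 1)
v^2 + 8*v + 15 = (v + 3)*(v + 5)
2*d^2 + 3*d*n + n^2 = (d + n)*(2*d + n)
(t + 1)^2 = t^2 + 2*t + 1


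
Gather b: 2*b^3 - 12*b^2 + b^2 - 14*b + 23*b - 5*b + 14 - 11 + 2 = 2*b^3 - 11*b^2 + 4*b + 5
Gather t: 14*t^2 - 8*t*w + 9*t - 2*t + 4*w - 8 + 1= 14*t^2 + t*(7 - 8*w) + 4*w - 7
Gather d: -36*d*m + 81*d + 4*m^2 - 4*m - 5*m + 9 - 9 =d*(81 - 36*m) + 4*m^2 - 9*m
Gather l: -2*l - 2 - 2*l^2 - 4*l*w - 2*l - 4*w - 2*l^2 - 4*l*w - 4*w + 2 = -4*l^2 + l*(-8*w - 4) - 8*w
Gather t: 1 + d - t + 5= d - t + 6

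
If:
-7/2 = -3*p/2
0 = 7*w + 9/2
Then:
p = 7/3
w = -9/14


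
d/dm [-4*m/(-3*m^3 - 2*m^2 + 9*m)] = -(24*m + 8)/(3*m^2 + 2*m - 9)^2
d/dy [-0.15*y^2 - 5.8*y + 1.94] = -0.3*y - 5.8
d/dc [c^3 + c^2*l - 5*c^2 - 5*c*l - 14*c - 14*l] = 3*c^2 + 2*c*l - 10*c - 5*l - 14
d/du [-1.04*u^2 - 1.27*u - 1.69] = -2.08*u - 1.27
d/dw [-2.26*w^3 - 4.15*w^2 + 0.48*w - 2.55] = -6.78*w^2 - 8.3*w + 0.48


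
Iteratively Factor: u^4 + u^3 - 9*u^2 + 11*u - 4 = (u - 1)*(u^3 + 2*u^2 - 7*u + 4) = (u - 1)*(u + 4)*(u^2 - 2*u + 1) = (u - 1)^2*(u + 4)*(u - 1)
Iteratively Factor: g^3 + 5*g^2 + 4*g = (g + 1)*(g^2 + 4*g) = g*(g + 1)*(g + 4)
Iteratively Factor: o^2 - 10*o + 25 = (o - 5)*(o - 5)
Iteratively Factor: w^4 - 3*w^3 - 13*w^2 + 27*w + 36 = (w - 3)*(w^3 - 13*w - 12) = (w - 3)*(w + 1)*(w^2 - w - 12) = (w - 4)*(w - 3)*(w + 1)*(w + 3)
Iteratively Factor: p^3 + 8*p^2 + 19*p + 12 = (p + 4)*(p^2 + 4*p + 3) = (p + 1)*(p + 4)*(p + 3)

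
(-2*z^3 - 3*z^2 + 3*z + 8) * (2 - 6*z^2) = 12*z^5 + 18*z^4 - 22*z^3 - 54*z^2 + 6*z + 16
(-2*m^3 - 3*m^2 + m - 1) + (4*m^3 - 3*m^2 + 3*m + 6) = 2*m^3 - 6*m^2 + 4*m + 5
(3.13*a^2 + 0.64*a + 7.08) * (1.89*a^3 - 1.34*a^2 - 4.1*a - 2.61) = 5.9157*a^5 - 2.9846*a^4 - 0.309399999999999*a^3 - 20.2805*a^2 - 30.6984*a - 18.4788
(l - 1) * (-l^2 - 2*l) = -l^3 - l^2 + 2*l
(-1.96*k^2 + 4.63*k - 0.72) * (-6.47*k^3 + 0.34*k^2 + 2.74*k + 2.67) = 12.6812*k^5 - 30.6225*k^4 + 0.8622*k^3 + 7.2082*k^2 + 10.3893*k - 1.9224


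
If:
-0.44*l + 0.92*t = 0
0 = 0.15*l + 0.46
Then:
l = -3.07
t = -1.47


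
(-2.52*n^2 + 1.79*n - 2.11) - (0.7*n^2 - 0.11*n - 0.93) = -3.22*n^2 + 1.9*n - 1.18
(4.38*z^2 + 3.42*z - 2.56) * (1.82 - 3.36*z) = -14.7168*z^3 - 3.5196*z^2 + 14.826*z - 4.6592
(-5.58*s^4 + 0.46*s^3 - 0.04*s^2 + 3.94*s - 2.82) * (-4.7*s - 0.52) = 26.226*s^5 + 0.7396*s^4 - 0.0512*s^3 - 18.4972*s^2 + 11.2052*s + 1.4664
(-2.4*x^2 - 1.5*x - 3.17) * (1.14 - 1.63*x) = 3.912*x^3 - 0.291*x^2 + 3.4571*x - 3.6138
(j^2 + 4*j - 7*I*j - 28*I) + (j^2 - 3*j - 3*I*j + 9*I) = 2*j^2 + j - 10*I*j - 19*I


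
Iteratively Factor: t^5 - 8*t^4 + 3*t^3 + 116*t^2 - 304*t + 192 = (t + 4)*(t^4 - 12*t^3 + 51*t^2 - 88*t + 48) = (t - 1)*(t + 4)*(t^3 - 11*t^2 + 40*t - 48) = (t - 3)*(t - 1)*(t + 4)*(t^2 - 8*t + 16) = (t - 4)*(t - 3)*(t - 1)*(t + 4)*(t - 4)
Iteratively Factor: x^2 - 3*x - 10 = (x + 2)*(x - 5)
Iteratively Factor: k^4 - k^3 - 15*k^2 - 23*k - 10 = (k + 2)*(k^3 - 3*k^2 - 9*k - 5) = (k + 1)*(k + 2)*(k^2 - 4*k - 5) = (k + 1)^2*(k + 2)*(k - 5)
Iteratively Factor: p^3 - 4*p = (p - 2)*(p^2 + 2*p) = (p - 2)*(p + 2)*(p)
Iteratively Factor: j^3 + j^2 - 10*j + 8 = (j - 1)*(j^2 + 2*j - 8) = (j - 1)*(j + 4)*(j - 2)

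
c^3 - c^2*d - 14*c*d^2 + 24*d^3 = (c - 3*d)*(c - 2*d)*(c + 4*d)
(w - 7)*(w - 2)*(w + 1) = w^3 - 8*w^2 + 5*w + 14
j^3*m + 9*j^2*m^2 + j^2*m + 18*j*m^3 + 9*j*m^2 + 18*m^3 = (j + 3*m)*(j + 6*m)*(j*m + m)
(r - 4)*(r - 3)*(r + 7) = r^3 - 37*r + 84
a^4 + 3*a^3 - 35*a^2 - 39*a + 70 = (a - 5)*(a - 1)*(a + 2)*(a + 7)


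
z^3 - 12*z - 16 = (z - 4)*(z + 2)^2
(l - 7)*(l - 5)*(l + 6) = l^3 - 6*l^2 - 37*l + 210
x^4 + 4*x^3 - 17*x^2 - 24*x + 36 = (x - 3)*(x - 1)*(x + 2)*(x + 6)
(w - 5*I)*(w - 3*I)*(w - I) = w^3 - 9*I*w^2 - 23*w + 15*I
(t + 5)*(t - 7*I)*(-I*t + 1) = -I*t^3 - 6*t^2 - 5*I*t^2 - 30*t - 7*I*t - 35*I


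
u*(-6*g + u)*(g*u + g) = -6*g^2*u^2 - 6*g^2*u + g*u^3 + g*u^2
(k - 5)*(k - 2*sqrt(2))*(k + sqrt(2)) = k^3 - 5*k^2 - sqrt(2)*k^2 - 4*k + 5*sqrt(2)*k + 20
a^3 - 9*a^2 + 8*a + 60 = (a - 6)*(a - 5)*(a + 2)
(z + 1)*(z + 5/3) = z^2 + 8*z/3 + 5/3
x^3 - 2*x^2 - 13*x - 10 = (x - 5)*(x + 1)*(x + 2)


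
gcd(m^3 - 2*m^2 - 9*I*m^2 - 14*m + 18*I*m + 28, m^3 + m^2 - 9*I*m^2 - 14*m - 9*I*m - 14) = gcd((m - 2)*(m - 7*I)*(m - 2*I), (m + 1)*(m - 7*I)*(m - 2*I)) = m^2 - 9*I*m - 14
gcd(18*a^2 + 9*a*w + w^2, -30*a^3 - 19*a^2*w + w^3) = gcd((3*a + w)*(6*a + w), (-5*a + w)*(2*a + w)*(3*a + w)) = 3*a + w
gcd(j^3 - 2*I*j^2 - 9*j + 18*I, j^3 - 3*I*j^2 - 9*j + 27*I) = j^2 - 9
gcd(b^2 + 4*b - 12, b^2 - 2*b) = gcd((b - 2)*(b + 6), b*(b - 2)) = b - 2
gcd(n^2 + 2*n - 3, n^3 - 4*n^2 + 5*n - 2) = n - 1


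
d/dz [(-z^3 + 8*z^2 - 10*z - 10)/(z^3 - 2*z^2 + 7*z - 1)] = (-6*z^4 + 6*z^3 + 69*z^2 - 56*z + 80)/(z^6 - 4*z^5 + 18*z^4 - 30*z^3 + 53*z^2 - 14*z + 1)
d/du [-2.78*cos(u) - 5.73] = 2.78*sin(u)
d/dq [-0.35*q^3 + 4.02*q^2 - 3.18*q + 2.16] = -1.05*q^2 + 8.04*q - 3.18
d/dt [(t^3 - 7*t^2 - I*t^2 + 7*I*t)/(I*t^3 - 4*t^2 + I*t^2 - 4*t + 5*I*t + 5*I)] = (t^2*(5 - 8*I) + 10*t - 35)/(t^4 + t^3*(2 + 10*I) + t^2*(-24 + 20*I) + t*(-50 + 10*I) - 25)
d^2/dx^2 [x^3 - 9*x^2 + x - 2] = 6*x - 18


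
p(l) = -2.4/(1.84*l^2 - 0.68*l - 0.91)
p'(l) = -2.4*(0.68 - 3.68*l)/(1.84*l^2 - 0.68*l - 0.91)^2 = (8.832*l - 1.632)/(-1.84*l^2 + 0.68*l + 0.91)^2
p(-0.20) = 3.43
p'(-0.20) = -6.93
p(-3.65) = -0.09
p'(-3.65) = -0.05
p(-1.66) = -0.45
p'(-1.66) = -0.58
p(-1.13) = -1.09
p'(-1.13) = -2.38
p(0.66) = 4.31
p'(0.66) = 13.51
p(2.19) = -0.37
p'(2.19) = 0.43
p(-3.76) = -0.09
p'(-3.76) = -0.05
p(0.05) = 2.55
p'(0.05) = -1.35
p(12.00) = -0.01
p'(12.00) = 0.00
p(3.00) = -0.18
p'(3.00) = 0.13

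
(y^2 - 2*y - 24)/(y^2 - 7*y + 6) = (y + 4)/(y - 1)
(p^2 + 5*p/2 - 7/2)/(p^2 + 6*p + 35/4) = 2*(p - 1)/(2*p + 5)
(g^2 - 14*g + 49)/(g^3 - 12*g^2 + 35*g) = (g - 7)/(g*(g - 5))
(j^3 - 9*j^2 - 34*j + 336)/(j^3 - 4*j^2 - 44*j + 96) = (j - 7)/(j - 2)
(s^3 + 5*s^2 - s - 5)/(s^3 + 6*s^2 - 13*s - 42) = (s^3 + 5*s^2 - s - 5)/(s^3 + 6*s^2 - 13*s - 42)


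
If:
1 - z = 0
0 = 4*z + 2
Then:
No Solution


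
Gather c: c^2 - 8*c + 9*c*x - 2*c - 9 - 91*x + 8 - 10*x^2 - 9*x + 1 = c^2 + c*(9*x - 10) - 10*x^2 - 100*x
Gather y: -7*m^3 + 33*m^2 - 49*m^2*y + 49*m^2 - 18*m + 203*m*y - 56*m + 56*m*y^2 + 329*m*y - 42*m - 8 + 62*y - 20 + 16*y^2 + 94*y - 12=-7*m^3 + 82*m^2 - 116*m + y^2*(56*m + 16) + y*(-49*m^2 + 532*m + 156) - 40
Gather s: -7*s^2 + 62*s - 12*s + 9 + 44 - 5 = -7*s^2 + 50*s + 48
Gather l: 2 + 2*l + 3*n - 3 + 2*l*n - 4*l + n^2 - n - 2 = l*(2*n - 2) + n^2 + 2*n - 3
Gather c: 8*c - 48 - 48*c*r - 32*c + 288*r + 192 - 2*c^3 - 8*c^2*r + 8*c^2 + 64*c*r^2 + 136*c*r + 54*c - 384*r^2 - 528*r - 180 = -2*c^3 + c^2*(8 - 8*r) + c*(64*r^2 + 88*r + 30) - 384*r^2 - 240*r - 36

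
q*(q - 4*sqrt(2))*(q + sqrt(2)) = q^3 - 3*sqrt(2)*q^2 - 8*q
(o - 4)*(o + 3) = o^2 - o - 12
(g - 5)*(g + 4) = g^2 - g - 20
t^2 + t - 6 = (t - 2)*(t + 3)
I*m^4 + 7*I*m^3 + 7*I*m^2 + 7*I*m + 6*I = (m + 6)*(m - I)*(m + I)*(I*m + I)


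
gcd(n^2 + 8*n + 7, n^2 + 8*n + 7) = n^2 + 8*n + 7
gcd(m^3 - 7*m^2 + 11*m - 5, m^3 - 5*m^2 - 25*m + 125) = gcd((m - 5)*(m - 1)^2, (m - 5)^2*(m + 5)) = m - 5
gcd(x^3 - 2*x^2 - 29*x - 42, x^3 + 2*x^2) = x + 2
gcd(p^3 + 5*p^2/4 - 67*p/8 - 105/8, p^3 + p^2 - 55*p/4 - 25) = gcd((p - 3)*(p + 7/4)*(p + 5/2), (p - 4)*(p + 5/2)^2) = p + 5/2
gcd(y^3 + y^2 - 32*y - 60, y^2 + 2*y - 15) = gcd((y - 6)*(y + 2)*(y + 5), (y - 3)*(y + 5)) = y + 5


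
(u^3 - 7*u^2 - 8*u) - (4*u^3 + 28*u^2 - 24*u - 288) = -3*u^3 - 35*u^2 + 16*u + 288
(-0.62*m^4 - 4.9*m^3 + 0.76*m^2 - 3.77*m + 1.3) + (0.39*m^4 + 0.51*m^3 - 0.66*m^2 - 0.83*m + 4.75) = -0.23*m^4 - 4.39*m^3 + 0.1*m^2 - 4.6*m + 6.05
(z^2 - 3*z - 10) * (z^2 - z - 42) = z^4 - 4*z^3 - 49*z^2 + 136*z + 420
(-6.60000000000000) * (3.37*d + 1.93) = -22.242*d - 12.738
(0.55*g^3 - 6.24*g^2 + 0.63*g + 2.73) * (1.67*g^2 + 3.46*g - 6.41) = 0.9185*g^5 - 8.5178*g^4 - 24.0638*g^3 + 46.7373*g^2 + 5.4075*g - 17.4993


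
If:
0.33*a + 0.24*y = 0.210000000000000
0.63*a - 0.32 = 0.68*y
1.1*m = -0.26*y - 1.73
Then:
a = 0.58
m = -1.59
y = 0.07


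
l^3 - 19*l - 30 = (l - 5)*(l + 2)*(l + 3)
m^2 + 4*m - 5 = (m - 1)*(m + 5)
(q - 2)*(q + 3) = q^2 + q - 6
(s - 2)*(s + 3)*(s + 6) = s^3 + 7*s^2 - 36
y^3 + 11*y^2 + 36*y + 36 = (y + 2)*(y + 3)*(y + 6)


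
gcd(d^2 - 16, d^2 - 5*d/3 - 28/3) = d - 4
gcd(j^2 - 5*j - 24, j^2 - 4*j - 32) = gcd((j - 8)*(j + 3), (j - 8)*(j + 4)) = j - 8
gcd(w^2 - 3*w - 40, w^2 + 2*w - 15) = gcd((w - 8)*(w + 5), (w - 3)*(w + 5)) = w + 5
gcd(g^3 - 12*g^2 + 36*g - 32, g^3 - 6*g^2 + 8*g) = g - 2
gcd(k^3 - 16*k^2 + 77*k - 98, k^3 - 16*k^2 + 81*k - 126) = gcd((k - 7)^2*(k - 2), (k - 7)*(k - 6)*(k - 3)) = k - 7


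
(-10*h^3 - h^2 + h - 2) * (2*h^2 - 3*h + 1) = -20*h^5 + 28*h^4 - 5*h^3 - 8*h^2 + 7*h - 2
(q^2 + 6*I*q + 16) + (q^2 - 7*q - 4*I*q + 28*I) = 2*q^2 - 7*q + 2*I*q + 16 + 28*I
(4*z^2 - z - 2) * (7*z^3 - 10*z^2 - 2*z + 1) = 28*z^5 - 47*z^4 - 12*z^3 + 26*z^2 + 3*z - 2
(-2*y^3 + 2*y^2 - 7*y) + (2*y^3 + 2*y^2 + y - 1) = 4*y^2 - 6*y - 1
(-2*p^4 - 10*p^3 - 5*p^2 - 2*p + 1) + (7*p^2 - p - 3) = -2*p^4 - 10*p^3 + 2*p^2 - 3*p - 2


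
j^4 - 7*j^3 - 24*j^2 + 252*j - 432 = (j - 6)*(j - 4)*(j - 3)*(j + 6)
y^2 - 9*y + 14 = (y - 7)*(y - 2)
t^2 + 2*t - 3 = (t - 1)*(t + 3)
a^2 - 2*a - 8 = (a - 4)*(a + 2)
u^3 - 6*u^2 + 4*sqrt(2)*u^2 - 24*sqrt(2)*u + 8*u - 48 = (u - 6)*(u + 2*sqrt(2))^2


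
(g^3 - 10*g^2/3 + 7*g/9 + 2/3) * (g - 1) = g^4 - 13*g^3/3 + 37*g^2/9 - g/9 - 2/3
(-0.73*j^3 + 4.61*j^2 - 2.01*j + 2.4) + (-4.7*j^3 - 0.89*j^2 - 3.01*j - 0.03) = -5.43*j^3 + 3.72*j^2 - 5.02*j + 2.37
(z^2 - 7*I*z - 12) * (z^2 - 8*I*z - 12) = z^4 - 15*I*z^3 - 80*z^2 + 180*I*z + 144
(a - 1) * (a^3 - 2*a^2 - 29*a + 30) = a^4 - 3*a^3 - 27*a^2 + 59*a - 30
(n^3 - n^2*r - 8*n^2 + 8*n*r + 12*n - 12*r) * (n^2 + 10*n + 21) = n^5 - n^4*r + 2*n^4 - 2*n^3*r - 47*n^3 + 47*n^2*r - 48*n^2 + 48*n*r + 252*n - 252*r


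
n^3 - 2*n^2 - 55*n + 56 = (n - 8)*(n - 1)*(n + 7)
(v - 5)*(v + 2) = v^2 - 3*v - 10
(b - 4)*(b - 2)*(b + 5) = b^3 - b^2 - 22*b + 40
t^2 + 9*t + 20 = (t + 4)*(t + 5)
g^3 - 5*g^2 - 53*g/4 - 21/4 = (g - 7)*(g + 1/2)*(g + 3/2)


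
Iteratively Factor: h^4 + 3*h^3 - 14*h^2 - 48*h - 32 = (h - 4)*(h^3 + 7*h^2 + 14*h + 8) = (h - 4)*(h + 1)*(h^2 + 6*h + 8) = (h - 4)*(h + 1)*(h + 4)*(h + 2)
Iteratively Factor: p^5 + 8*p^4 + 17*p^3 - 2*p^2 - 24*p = (p + 3)*(p^4 + 5*p^3 + 2*p^2 - 8*p) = p*(p + 3)*(p^3 + 5*p^2 + 2*p - 8) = p*(p - 1)*(p + 3)*(p^2 + 6*p + 8) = p*(p - 1)*(p + 2)*(p + 3)*(p + 4)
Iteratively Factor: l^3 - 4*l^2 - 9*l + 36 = (l - 3)*(l^2 - l - 12) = (l - 4)*(l - 3)*(l + 3)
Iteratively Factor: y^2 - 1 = (y + 1)*(y - 1)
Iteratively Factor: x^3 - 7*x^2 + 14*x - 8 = (x - 1)*(x^2 - 6*x + 8) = (x - 2)*(x - 1)*(x - 4)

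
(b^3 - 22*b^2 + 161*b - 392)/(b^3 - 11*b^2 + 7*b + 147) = (b - 8)/(b + 3)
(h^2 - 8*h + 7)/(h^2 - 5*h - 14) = (h - 1)/(h + 2)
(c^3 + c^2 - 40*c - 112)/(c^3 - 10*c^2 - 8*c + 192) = (c^2 - 3*c - 28)/(c^2 - 14*c + 48)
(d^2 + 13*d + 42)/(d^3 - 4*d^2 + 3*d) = (d^2 + 13*d + 42)/(d*(d^2 - 4*d + 3))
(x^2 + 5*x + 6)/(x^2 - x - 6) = (x + 3)/(x - 3)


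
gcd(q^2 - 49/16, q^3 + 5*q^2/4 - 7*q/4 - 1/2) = 1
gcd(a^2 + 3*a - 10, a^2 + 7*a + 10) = a + 5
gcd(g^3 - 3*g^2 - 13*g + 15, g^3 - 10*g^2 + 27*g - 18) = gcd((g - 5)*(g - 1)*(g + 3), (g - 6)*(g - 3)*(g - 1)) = g - 1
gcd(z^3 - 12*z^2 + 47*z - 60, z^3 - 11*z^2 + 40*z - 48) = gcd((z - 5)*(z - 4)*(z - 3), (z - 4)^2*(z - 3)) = z^2 - 7*z + 12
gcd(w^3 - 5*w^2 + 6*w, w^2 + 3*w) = w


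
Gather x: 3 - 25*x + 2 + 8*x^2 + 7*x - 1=8*x^2 - 18*x + 4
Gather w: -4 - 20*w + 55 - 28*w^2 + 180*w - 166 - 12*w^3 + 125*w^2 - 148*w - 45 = -12*w^3 + 97*w^2 + 12*w - 160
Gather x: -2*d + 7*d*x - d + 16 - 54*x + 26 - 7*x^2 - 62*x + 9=-3*d - 7*x^2 + x*(7*d - 116) + 51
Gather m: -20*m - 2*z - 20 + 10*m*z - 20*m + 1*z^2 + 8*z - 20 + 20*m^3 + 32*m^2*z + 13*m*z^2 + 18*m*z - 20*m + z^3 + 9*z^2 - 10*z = 20*m^3 + 32*m^2*z + m*(13*z^2 + 28*z - 60) + z^3 + 10*z^2 - 4*z - 40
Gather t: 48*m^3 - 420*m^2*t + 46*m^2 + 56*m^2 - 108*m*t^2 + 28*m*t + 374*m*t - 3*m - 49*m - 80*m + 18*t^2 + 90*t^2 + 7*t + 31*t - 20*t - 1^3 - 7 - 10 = 48*m^3 + 102*m^2 - 132*m + t^2*(108 - 108*m) + t*(-420*m^2 + 402*m + 18) - 18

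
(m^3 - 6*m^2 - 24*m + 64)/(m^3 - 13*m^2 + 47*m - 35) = (m^3 - 6*m^2 - 24*m + 64)/(m^3 - 13*m^2 + 47*m - 35)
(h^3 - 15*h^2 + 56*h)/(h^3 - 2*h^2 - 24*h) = (-h^2 + 15*h - 56)/(-h^2 + 2*h + 24)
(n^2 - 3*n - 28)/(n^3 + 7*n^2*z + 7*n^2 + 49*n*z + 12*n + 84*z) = (n - 7)/(n^2 + 7*n*z + 3*n + 21*z)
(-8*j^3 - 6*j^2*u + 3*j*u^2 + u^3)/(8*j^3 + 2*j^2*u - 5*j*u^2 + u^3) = (4*j + u)/(-4*j + u)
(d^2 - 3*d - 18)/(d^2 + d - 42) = (d + 3)/(d + 7)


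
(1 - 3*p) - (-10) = 11 - 3*p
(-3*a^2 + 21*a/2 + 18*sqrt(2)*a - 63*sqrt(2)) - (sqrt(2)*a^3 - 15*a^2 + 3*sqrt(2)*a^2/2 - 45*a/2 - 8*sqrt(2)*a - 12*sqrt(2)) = -sqrt(2)*a^3 - 3*sqrt(2)*a^2/2 + 12*a^2 + 33*a + 26*sqrt(2)*a - 51*sqrt(2)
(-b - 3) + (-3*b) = -4*b - 3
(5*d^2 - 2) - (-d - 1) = 5*d^2 + d - 1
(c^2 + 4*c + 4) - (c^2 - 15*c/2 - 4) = 23*c/2 + 8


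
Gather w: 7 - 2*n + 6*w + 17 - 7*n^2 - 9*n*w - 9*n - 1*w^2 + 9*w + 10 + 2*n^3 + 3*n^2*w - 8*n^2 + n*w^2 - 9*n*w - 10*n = 2*n^3 - 15*n^2 - 21*n + w^2*(n - 1) + w*(3*n^2 - 18*n + 15) + 34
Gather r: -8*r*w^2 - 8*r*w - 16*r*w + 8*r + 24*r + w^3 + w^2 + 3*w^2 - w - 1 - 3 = r*(-8*w^2 - 24*w + 32) + w^3 + 4*w^2 - w - 4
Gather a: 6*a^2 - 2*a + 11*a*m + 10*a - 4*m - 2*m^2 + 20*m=6*a^2 + a*(11*m + 8) - 2*m^2 + 16*m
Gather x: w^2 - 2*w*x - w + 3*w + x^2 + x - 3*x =w^2 + 2*w + x^2 + x*(-2*w - 2)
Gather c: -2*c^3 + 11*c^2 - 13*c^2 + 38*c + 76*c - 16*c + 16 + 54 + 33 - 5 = -2*c^3 - 2*c^2 + 98*c + 98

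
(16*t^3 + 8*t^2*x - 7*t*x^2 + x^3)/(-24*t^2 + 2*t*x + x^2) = (-4*t^2 - 3*t*x + x^2)/(6*t + x)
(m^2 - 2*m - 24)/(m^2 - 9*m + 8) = (m^2 - 2*m - 24)/(m^2 - 9*m + 8)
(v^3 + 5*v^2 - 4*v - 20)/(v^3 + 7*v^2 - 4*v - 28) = (v + 5)/(v + 7)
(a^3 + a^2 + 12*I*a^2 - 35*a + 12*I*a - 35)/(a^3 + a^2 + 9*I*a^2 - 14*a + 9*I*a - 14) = (a + 5*I)/(a + 2*I)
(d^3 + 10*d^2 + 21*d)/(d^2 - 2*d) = (d^2 + 10*d + 21)/(d - 2)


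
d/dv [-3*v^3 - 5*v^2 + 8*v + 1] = -9*v^2 - 10*v + 8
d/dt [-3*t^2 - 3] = -6*t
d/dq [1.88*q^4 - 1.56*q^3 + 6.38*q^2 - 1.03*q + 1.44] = 7.52*q^3 - 4.68*q^2 + 12.76*q - 1.03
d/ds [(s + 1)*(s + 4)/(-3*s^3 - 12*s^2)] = (s + 2)/(3*s^3)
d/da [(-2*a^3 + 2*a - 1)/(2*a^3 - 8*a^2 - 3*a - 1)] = (16*a^4 + 4*a^3 + 28*a^2 - 16*a - 5)/(4*a^6 - 32*a^5 + 52*a^4 + 44*a^3 + 25*a^2 + 6*a + 1)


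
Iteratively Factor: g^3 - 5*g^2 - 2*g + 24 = (g - 3)*(g^2 - 2*g - 8) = (g - 4)*(g - 3)*(g + 2)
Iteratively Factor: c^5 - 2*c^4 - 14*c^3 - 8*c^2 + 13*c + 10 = (c + 1)*(c^4 - 3*c^3 - 11*c^2 + 3*c + 10) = (c - 5)*(c + 1)*(c^3 + 2*c^2 - c - 2) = (c - 5)*(c + 1)^2*(c^2 + c - 2) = (c - 5)*(c + 1)^2*(c + 2)*(c - 1)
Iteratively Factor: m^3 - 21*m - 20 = (m + 1)*(m^2 - m - 20) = (m - 5)*(m + 1)*(m + 4)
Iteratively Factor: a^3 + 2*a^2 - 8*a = (a + 4)*(a^2 - 2*a) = (a - 2)*(a + 4)*(a)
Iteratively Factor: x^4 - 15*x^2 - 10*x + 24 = (x - 4)*(x^3 + 4*x^2 + x - 6) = (x - 4)*(x + 2)*(x^2 + 2*x - 3) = (x - 4)*(x - 1)*(x + 2)*(x + 3)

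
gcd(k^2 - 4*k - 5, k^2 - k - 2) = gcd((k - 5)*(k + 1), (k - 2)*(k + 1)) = k + 1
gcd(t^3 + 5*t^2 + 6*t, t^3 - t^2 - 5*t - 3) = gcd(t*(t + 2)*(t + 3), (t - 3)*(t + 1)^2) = 1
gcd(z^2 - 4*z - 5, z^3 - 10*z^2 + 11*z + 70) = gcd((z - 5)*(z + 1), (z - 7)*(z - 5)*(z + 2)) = z - 5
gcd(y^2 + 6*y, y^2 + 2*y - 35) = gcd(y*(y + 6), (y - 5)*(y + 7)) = 1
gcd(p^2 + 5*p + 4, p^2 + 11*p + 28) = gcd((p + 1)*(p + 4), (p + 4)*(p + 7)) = p + 4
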